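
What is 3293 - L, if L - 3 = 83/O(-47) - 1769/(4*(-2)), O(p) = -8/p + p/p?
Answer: 1319097/440 ≈ 2997.9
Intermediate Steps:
O(p) = 1 - 8/p (O(p) = -8/p + 1 = 1 - 8/p)
L = 129823/440 (L = 3 + (83/(((-8 - 47)/(-47))) - 1769/(4*(-2))) = 3 + (83/((-1/47*(-55))) - 1769/(-8)) = 3 + (83/(55/47) - 1769*(-⅛)) = 3 + (83*(47/55) + 1769/8) = 3 + (3901/55 + 1769/8) = 3 + 128503/440 = 129823/440 ≈ 295.05)
3293 - L = 3293 - 1*129823/440 = 3293 - 129823/440 = 1319097/440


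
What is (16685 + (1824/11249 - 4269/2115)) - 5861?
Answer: 85825497673/7930545 ≈ 10822.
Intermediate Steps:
(16685 + (1824/11249 - 4269/2115)) - 5861 = (16685 + (1824*(1/11249) - 4269*1/2115)) - 5861 = (16685 + (1824/11249 - 1423/705)) - 5861 = (16685 - 14721407/7930545) - 5861 = 132306421918/7930545 - 5861 = 85825497673/7930545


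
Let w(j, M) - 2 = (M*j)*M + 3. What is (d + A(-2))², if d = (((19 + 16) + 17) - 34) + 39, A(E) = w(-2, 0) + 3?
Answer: 4225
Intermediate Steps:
w(j, M) = 5 + j*M² (w(j, M) = 2 + ((M*j)*M + 3) = 2 + (j*M² + 3) = 2 + (3 + j*M²) = 5 + j*M²)
A(E) = 8 (A(E) = (5 - 2*0²) + 3 = (5 - 2*0) + 3 = (5 + 0) + 3 = 5 + 3 = 8)
d = 57 (d = ((35 + 17) - 34) + 39 = (52 - 34) + 39 = 18 + 39 = 57)
(d + A(-2))² = (57 + 8)² = 65² = 4225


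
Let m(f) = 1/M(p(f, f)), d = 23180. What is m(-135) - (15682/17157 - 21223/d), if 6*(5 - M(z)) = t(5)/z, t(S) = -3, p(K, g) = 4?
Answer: 168777809/858193140 ≈ 0.19667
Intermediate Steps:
M(z) = 5 + 1/(2*z) (M(z) = 5 - (-1)/(2*z) = 5 + 1/(2*z))
m(f) = 8/41 (m(f) = 1/(5 + (1/2)/4) = 1/(5 + (1/2)*(1/4)) = 1/(5 + 1/8) = 1/(41/8) = 8/41)
m(-135) - (15682/17157 - 21223/d) = 8/41 - (15682/17157 - 21223/23180) = 8/41 - (15682*(1/17157) - 21223*1/23180) = 8/41 - (15682/17157 - 1117/1220) = 8/41 - 1*(-32329/20931540) = 8/41 + 32329/20931540 = 168777809/858193140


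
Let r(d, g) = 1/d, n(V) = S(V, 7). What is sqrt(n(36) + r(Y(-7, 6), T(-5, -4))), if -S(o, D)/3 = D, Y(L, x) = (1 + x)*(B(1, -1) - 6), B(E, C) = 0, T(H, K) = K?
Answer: I*sqrt(37086)/42 ≈ 4.5852*I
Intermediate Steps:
Y(L, x) = -6 - 6*x (Y(L, x) = (1 + x)*(0 - 6) = (1 + x)*(-6) = -6 - 6*x)
S(o, D) = -3*D
n(V) = -21 (n(V) = -3*7 = -21)
sqrt(n(36) + r(Y(-7, 6), T(-5, -4))) = sqrt(-21 + 1/(-6 - 6*6)) = sqrt(-21 + 1/(-6 - 36)) = sqrt(-21 + 1/(-42)) = sqrt(-21 - 1/42) = sqrt(-883/42) = I*sqrt(37086)/42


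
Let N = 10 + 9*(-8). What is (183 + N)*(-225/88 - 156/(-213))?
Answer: -125389/568 ≈ -220.76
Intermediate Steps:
N = -62 (N = 10 - 72 = -62)
(183 + N)*(-225/88 - 156/(-213)) = (183 - 62)*(-225/88 - 156/(-213)) = 121*(-225*1/88 - 156*(-1/213)) = 121*(-225/88 + 52/71) = 121*(-11399/6248) = -125389/568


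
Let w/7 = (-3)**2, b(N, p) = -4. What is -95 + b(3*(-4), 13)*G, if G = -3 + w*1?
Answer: -335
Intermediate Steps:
w = 63 (w = 7*(-3)**2 = 7*9 = 63)
G = 60 (G = -3 + 63*1 = -3 + 63 = 60)
-95 + b(3*(-4), 13)*G = -95 - 4*60 = -95 - 240 = -335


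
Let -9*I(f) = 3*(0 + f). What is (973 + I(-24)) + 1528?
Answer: 2509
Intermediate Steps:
I(f) = -f/3 (I(f) = -(0 + f)/3 = -f/3)
(973 + I(-24)) + 1528 = (973 - ⅓*(-24)) + 1528 = (973 + 8) + 1528 = 981 + 1528 = 2509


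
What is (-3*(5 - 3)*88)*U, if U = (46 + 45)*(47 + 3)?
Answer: -2402400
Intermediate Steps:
U = 4550 (U = 91*50 = 4550)
(-3*(5 - 3)*88)*U = (-3*(5 - 3)*88)*4550 = (-3*2*88)*4550 = -6*88*4550 = -528*4550 = -2402400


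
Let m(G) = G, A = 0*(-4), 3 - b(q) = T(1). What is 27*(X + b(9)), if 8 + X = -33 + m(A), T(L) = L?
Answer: -1053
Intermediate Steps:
b(q) = 2 (b(q) = 3 - 1*1 = 3 - 1 = 2)
A = 0
X = -41 (X = -8 + (-33 + 0) = -8 - 33 = -41)
27*(X + b(9)) = 27*(-41 + 2) = 27*(-39) = -1053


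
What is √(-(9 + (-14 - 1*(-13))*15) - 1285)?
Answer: I*√1279 ≈ 35.763*I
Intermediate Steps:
√(-(9 + (-14 - 1*(-13))*15) - 1285) = √(-(9 + (-14 + 13)*15) - 1285) = √(-(9 - 1*15) - 1285) = √(-(9 - 15) - 1285) = √(-1*(-6) - 1285) = √(6 - 1285) = √(-1279) = I*√1279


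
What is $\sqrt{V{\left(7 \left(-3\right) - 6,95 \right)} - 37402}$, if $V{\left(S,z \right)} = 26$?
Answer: $16 i \sqrt{146} \approx 193.33 i$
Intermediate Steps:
$\sqrt{V{\left(7 \left(-3\right) - 6,95 \right)} - 37402} = \sqrt{26 - 37402} = \sqrt{-37376} = 16 i \sqrt{146}$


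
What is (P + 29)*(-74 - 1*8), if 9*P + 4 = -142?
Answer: -9430/9 ≈ -1047.8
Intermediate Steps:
P = -146/9 (P = -4/9 + (⅑)*(-142) = -4/9 - 142/9 = -146/9 ≈ -16.222)
(P + 29)*(-74 - 1*8) = (-146/9 + 29)*(-74 - 1*8) = 115*(-74 - 8)/9 = (115/9)*(-82) = -9430/9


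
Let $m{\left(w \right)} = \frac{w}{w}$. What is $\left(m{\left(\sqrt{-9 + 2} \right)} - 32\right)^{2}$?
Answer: $961$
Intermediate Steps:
$m{\left(w \right)} = 1$
$\left(m{\left(\sqrt{-9 + 2} \right)} - 32\right)^{2} = \left(1 - 32\right)^{2} = \left(-31\right)^{2} = 961$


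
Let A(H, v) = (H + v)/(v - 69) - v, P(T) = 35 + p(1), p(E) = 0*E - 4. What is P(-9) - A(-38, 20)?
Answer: 2481/49 ≈ 50.633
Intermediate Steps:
p(E) = -4 (p(E) = 0 - 4 = -4)
P(T) = 31 (P(T) = 35 - 4 = 31)
A(H, v) = -v + (H + v)/(-69 + v) (A(H, v) = (H + v)/(-69 + v) - v = -v + (H + v)/(-69 + v))
P(-9) - A(-38, 20) = 31 - (-38 - 1*20**2 + 70*20)/(-69 + 20) = 31 - (-38 - 1*400 + 1400)/(-49) = 31 - (-1)*(-38 - 400 + 1400)/49 = 31 - (-1)*962/49 = 31 - 1*(-962/49) = 31 + 962/49 = 2481/49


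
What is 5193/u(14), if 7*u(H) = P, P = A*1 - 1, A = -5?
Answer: -12117/2 ≈ -6058.5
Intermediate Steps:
P = -6 (P = -5*1 - 1 = -5 - 1 = -6)
u(H) = -6/7 (u(H) = (1/7)*(-6) = -6/7)
5193/u(14) = 5193/(-6/7) = 5193*(-7/6) = -12117/2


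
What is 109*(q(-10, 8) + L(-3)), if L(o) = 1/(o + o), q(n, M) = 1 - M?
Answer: -4687/6 ≈ -781.17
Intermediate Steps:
L(o) = 1/(2*o)
109*(q(-10, 8) + L(-3)) = 109*((1 - 1*8) + (½)/(-3)) = 109*((1 - 8) + (½)*(-⅓)) = 109*(-7 - ⅙) = 109*(-43/6) = -4687/6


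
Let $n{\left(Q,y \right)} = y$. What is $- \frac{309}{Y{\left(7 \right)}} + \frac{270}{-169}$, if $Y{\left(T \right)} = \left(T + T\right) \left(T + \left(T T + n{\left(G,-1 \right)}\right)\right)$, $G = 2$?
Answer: $- \frac{260121}{130130} \approx -1.9989$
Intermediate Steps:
$Y{\left(T \right)} = 2 T \left(-1 + T + T^{2}\right)$ ($Y{\left(T \right)} = \left(T + T\right) \left(T + \left(T T - 1\right)\right) = 2 T \left(T + \left(T^{2} - 1\right)\right) = 2 T \left(T + \left(-1 + T^{2}\right)\right) = 2 T \left(-1 + T + T^{2}\right)$)
$- \frac{309}{Y{\left(7 \right)}} + \frac{270}{-169} = - \frac{309}{2 \cdot 7 \left(-1 + 7 + 7^{2}\right)} + \frac{270}{-169} = - \frac{309}{2 \cdot 7 \left(-1 + 7 + 49\right)} + 270 \left(- \frac{1}{169}\right) = - \frac{309}{2 \cdot 7 \cdot 55} - \frac{270}{169} = - \frac{309}{770} - \frac{270}{169} = - \frac{260121}{130130}$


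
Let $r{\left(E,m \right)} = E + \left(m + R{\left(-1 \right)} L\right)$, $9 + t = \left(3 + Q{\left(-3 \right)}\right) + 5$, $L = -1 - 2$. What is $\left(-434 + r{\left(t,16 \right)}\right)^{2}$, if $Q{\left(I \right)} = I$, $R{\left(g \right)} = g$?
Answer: $175561$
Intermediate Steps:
$L = -3$
$t = -4$ ($t = -9 + \left(\left(3 - 3\right) + 5\right) = -9 + \left(0 + 5\right) = -9 + 5 = -4$)
$r{\left(E,m \right)} = 3 + E + m$ ($r{\left(E,m \right)} = E + \left(m - -3\right) = E + \left(m + 3\right) = E + \left(3 + m\right) = 3 + E + m$)
$\left(-434 + r{\left(t,16 \right)}\right)^{2} = \left(-434 + \left(3 - 4 + 16\right)\right)^{2} = \left(-434 + 15\right)^{2} = \left(-419\right)^{2} = 175561$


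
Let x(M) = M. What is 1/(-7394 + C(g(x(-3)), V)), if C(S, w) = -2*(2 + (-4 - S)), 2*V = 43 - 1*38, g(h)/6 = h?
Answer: -1/7426 ≈ -0.00013466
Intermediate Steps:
g(h) = 6*h
V = 5/2 (V = (43 - 1*38)/2 = (43 - 38)/2 = (½)*5 = 5/2 ≈ 2.5000)
C(S, w) = 4 + 2*S (C(S, w) = -2*(-2 - S) = 4 + 2*S)
1/(-7394 + C(g(x(-3)), V)) = 1/(-7394 + (4 + 2*(6*(-3)))) = 1/(-7394 + (4 + 2*(-18))) = 1/(-7394 + (4 - 36)) = 1/(-7394 - 32) = 1/(-7426) = -1/7426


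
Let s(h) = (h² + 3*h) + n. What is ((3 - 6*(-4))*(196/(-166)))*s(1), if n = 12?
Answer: -42336/83 ≈ -510.07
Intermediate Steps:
s(h) = 12 + h² + 3*h (s(h) = (h² + 3*h) + 12 = 12 + h² + 3*h)
((3 - 6*(-4))*(196/(-166)))*s(1) = ((3 - 6*(-4))*(196/(-166)))*(12 + 1² + 3*1) = ((3 + 24)*(196*(-1/166)))*(12 + 1 + 3) = (27*(-98/83))*16 = -2646/83*16 = -42336/83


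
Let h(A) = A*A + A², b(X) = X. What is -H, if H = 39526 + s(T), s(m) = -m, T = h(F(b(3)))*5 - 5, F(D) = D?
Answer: -39441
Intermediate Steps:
h(A) = 2*A² (h(A) = A² + A² = 2*A²)
T = 85 (T = (2*3²)*5 - 5 = (2*9)*5 - 5 = 18*5 - 5 = 90 - 5 = 85)
H = 39441 (H = 39526 - 1*85 = 39526 - 85 = 39441)
-H = -1*39441 = -39441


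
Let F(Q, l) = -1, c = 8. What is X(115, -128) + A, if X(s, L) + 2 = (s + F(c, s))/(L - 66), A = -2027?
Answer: -196870/97 ≈ -2029.6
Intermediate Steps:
X(s, L) = -2 + (-1 + s)/(-66 + L) (X(s, L) = -2 + (s - 1)/(L - 66) = -2 + (-1 + s)/(-66 + L))
X(115, -128) + A = (131 + 115 - 2*(-128))/(-66 - 128) - 2027 = (131 + 115 + 256)/(-194) - 2027 = -1/194*502 - 2027 = -251/97 - 2027 = -196870/97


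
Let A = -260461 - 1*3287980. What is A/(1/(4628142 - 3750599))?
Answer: -3113909560463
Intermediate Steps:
A = -3548441 (A = -260461 - 3287980 = -3548441)
A/(1/(4628142 - 3750599)) = -3548441/(1/(4628142 - 3750599)) = -3548441/(1/877543) = -3548441/1/877543 = -3548441*877543 = -3113909560463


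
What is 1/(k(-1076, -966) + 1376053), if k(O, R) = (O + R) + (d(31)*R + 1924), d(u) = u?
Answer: 1/1345989 ≈ 7.4295e-7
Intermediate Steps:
k(O, R) = 1924 + O + 32*R (k(O, R) = (O + R) + (31*R + 1924) = (O + R) + (1924 + 31*R) = 1924 + O + 32*R)
1/(k(-1076, -966) + 1376053) = 1/((1924 - 1076 + 32*(-966)) + 1376053) = 1/((1924 - 1076 - 30912) + 1376053) = 1/(-30064 + 1376053) = 1/1345989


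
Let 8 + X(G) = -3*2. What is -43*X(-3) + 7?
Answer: 609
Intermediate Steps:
X(G) = -14 (X(G) = -8 - 3*2 = -8 - 6 = -14)
-43*X(-3) + 7 = -43*(-14) + 7 = 602 + 7 = 609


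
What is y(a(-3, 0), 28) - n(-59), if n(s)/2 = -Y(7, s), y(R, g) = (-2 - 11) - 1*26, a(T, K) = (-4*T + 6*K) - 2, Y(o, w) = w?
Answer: -157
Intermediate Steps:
a(T, K) = -2 - 4*T + 6*K
y(R, g) = -39 (y(R, g) = -13 - 26 = -39)
n(s) = -2*s (n(s) = 2*(-s) = -2*s)
y(a(-3, 0), 28) - n(-59) = -39 - (-2)*(-59) = -39 - 1*118 = -39 - 118 = -157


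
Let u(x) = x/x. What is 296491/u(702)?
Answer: 296491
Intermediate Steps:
u(x) = 1
296491/u(702) = 296491/1 = 296491*1 = 296491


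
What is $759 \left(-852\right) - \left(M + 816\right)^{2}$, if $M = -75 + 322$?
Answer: $-1776637$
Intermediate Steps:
$M = 247$
$759 \left(-852\right) - \left(M + 816\right)^{2} = 759 \left(-852\right) - \left(247 + 816\right)^{2} = -646668 - 1063^{2} = -646668 - 1129969 = -1776637$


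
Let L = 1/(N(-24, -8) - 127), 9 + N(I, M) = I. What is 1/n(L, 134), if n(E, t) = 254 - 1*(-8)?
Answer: 1/262 ≈ 0.0038168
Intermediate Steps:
N(I, M) = -9 + I
L = -1/160 (L = 1/((-9 - 24) - 127) = 1/(-33 - 127) = 1/(-160) = -1/160 ≈ -0.0062500)
n(E, t) = 262 (n(E, t) = 254 + 8 = 262)
1/n(L, 134) = 1/262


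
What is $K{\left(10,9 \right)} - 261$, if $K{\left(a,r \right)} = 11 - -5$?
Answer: $-245$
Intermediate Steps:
$K{\left(a,r \right)} = 16$ ($K{\left(a,r \right)} = 11 + 5 = 16$)
$K{\left(10,9 \right)} - 261 = 16 - 261 = -245$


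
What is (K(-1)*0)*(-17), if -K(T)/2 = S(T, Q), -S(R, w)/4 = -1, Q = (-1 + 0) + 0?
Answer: 0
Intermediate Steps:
Q = -1 (Q = -1 + 0 = -1)
S(R, w) = 4 (S(R, w) = -4*(-1) = 4)
K(T) = -8 (K(T) = -2*4 = -8)
(K(-1)*0)*(-17) = -8*0*(-17) = 0*(-17) = 0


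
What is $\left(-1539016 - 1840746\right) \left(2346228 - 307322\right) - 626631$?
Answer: $-6891017647003$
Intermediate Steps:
$\left(-1539016 - 1840746\right) \left(2346228 - 307322\right) - 626631 = \left(-3379762\right) 2038906 - 626631 = -6891017020372 - 626631 = -6891017647003$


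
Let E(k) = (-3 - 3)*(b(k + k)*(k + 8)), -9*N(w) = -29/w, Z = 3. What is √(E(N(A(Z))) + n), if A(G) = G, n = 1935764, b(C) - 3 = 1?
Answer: 2*√4354979/3 ≈ 1391.2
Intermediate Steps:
b(C) = 4 (b(C) = 3 + 1 = 4)
N(w) = 29/(9*w) (N(w) = -(-29)/(9*w) = 29/(9*w))
E(k) = -192 - 24*k (E(k) = (-3 - 3)*(4*(k + 8)) = -24*(8 + k) = -6*(32 + 4*k) = -192 - 24*k)
√(E(N(A(Z))) + n) = √((-192 - 232/(3*3)) + 1935764) = √((-192 - 24*29/27) + 1935764) = √((-192 - 232/9) + 1935764) = √(-1960/9 + 1935764) = √(17419916/9) = 2*√4354979/3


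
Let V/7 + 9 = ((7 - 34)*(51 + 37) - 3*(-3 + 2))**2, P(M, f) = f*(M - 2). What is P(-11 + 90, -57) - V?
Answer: -39422229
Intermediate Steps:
P(M, f) = f*(-2 + M)
V = 39417840 (V = -63 + 7*((7 - 34)*(51 + 37) - 3*(-3 + 2))**2 = -63 + 7*(-27*88 - 3*(-1))**2 = -63 + 7*(-2376 + 3)**2 = -63 + 7*(-2373)**2 = -63 + 7*5631129 = -63 + 39417903 = 39417840)
P(-11 + 90, -57) - V = -57*(-2 + (-11 + 90)) - 1*39417840 = -57*(-2 + 79) - 39417840 = -57*77 - 39417840 = -4389 - 39417840 = -39422229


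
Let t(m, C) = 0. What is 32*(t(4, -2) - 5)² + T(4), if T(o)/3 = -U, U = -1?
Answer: 803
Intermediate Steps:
T(o) = 3 (T(o) = 3*(-1*(-1)) = 3*1 = 3)
32*(t(4, -2) - 5)² + T(4) = 32*(0 - 5)² + 3 = 32*(-5)² + 3 = 32*25 + 3 = 800 + 3 = 803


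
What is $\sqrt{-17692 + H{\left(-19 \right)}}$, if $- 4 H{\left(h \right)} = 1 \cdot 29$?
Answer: $\frac{i \sqrt{70797}}{2} \approx 133.04 i$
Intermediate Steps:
$H{\left(h \right)} = - \frac{29}{4}$ ($H{\left(h \right)} = - \frac{1 \cdot 29}{4} = \left(- \frac{1}{4}\right) 29 = - \frac{29}{4}$)
$\sqrt{-17692 + H{\left(-19 \right)}} = \sqrt{-17692 - \frac{29}{4}} = \sqrt{- \frac{70797}{4}} = \frac{i \sqrt{70797}}{2}$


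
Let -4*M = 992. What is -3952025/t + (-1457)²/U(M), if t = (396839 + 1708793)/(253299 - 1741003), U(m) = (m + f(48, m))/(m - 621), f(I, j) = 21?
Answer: 652376307074349/59747308 ≈ 1.0919e+7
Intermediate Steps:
M = -248 (M = -¼*992 = -248)
U(m) = (21 + m)/(-621 + m) (U(m) = (m + 21)/(m - 621) = (21 + m)/(-621 + m))
t = -263204/185963 (t = 2105632/(-1487704) = 2105632*(-1/1487704) = -263204/185963 ≈ -1.4154)
-3952025/t + (-1457)²/U(M) = -3952025/(-263204/185963) + (-1457)²/(((21 - 248)/(-621 - 248))) = -3952025*(-185963/263204) + 2122849/((-227/(-869))) = 734930425075/263204 + 2122849/((-1/869*(-227))) = 734930425075/263204 + 2122849/(227/869) = 734930425075/263204 + 2122849*(869/227) = 734930425075/263204 + 1844755781/227 = 652376307074349/59747308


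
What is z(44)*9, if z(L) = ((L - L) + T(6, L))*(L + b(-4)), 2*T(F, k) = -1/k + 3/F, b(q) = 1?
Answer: 8505/88 ≈ 96.648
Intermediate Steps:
T(F, k) = -1/(2*k) + 3/(2*F) (T(F, k) = (-1/k + 3/F)/2 = -1/(2*k) + 3/(2*F))
z(L) = (1 + L)*(-6 + 3*L)/(12*L) (z(L) = ((L - L) + (½)*(-1*6 + 3*L)/(6*L))*(L + 1) = (0 + (½)*(⅙)*(-6 + 3*L)/L)*(1 + L) = (0 + (-6 + 3*L)/(12*L))*(1 + L) = ((-6 + 3*L)/(12*L))*(1 + L) = (1 + L)*(-6 + 3*L)/(12*L))
z(44)*9 = ((¼)*(1 + 44)*(-2 + 44)/44)*9 = ((¼)*(1/44)*45*42)*9 = (945/88)*9 = 8505/88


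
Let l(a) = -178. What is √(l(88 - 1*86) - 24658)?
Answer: 2*I*√6209 ≈ 157.59*I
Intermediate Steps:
√(l(88 - 1*86) - 24658) = √(-178 - 24658) = √(-24836) = 2*I*√6209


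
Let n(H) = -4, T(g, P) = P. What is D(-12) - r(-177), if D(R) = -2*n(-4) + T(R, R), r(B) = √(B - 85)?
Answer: -4 - I*√262 ≈ -4.0 - 16.186*I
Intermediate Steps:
r(B) = √(-85 + B)
D(R) = 8 + R (D(R) = -2*(-4) + R = 8 + R)
D(-12) - r(-177) = (8 - 12) - √(-85 - 177) = -4 - √(-262) = -4 - I*√262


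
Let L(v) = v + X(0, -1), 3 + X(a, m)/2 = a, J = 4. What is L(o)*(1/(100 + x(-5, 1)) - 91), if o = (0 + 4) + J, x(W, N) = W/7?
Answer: -126476/695 ≈ -181.98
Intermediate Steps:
X(a, m) = -6 + 2*a
x(W, N) = W/7 (x(W, N) = W*(1/7) = W/7)
o = 8 (o = (0 + 4) + 4 = 4 + 4 = 8)
L(v) = -6 + v (L(v) = v + (-6 + 2*0) = v + (-6 + 0) = v - 6 = -6 + v)
L(o)*(1/(100 + x(-5, 1)) - 91) = (-6 + 8)*(1/(100 + (1/7)*(-5)) - 91) = 2*(1/(100 - 5/7) - 91) = 2*(1/(695/7) - 91) = 2*(7/695 - 91) = 2*(-63238/695) = -126476/695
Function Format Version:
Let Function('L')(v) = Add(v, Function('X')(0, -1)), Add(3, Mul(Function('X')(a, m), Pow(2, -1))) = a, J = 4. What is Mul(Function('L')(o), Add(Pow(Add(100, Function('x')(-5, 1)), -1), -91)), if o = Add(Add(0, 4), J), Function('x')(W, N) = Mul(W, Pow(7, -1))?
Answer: Rational(-126476, 695) ≈ -181.98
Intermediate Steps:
Function('X')(a, m) = Add(-6, Mul(2, a))
Function('x')(W, N) = Mul(Rational(1, 7), W) (Function('x')(W, N) = Mul(W, Rational(1, 7)) = Mul(Rational(1, 7), W))
o = 8 (o = Add(Add(0, 4), 4) = Add(4, 4) = 8)
Function('L')(v) = Add(-6, v) (Function('L')(v) = Add(v, Add(-6, Mul(2, 0))) = Add(v, Add(-6, 0)) = Add(v, -6) = Add(-6, v))
Mul(Function('L')(o), Add(Pow(Add(100, Function('x')(-5, 1)), -1), -91)) = Mul(Add(-6, 8), Add(Pow(Add(100, Mul(Rational(1, 7), -5)), -1), -91)) = Mul(2, Add(Pow(Add(100, Rational(-5, 7)), -1), -91)) = Mul(2, Add(Pow(Rational(695, 7), -1), -91)) = Mul(2, Add(Rational(7, 695), -91)) = Mul(2, Rational(-63238, 695)) = Rational(-126476, 695)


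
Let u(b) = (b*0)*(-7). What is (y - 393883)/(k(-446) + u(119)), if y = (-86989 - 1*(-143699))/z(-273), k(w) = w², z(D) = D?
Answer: -107586769/54304068 ≈ -1.9812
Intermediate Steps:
y = -56710/273 (y = (-86989 - 1*(-143699))/(-273) = (-86989 + 143699)*(-1/273) = 56710*(-1/273) = -56710/273 ≈ -207.73)
u(b) = 0 (u(b) = 0*(-7) = 0)
(y - 393883)/(k(-446) + u(119)) = (-56710/273 - 393883)/((-446)² + 0) = -107586769/(273*(198916 + 0)) = -107586769/273/198916 = -107586769/273*1/198916 = -107586769/54304068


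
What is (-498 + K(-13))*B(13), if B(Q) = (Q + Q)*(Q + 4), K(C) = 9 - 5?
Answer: -218348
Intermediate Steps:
K(C) = 4
B(Q) = 2*Q*(4 + Q) (B(Q) = (2*Q)*(4 + Q) = 2*Q*(4 + Q))
(-498 + K(-13))*B(13) = (-498 + 4)*(2*13*(4 + 13)) = -988*13*17 = -494*442 = -218348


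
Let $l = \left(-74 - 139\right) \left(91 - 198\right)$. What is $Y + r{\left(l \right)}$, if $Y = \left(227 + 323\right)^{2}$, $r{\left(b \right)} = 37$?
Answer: $302537$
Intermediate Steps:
$l = 22791$ ($l = \left(-213\right) \left(-107\right) = 22791$)
$Y = 302500$ ($Y = 550^{2} = 302500$)
$Y + r{\left(l \right)} = 302500 + 37 = 302537$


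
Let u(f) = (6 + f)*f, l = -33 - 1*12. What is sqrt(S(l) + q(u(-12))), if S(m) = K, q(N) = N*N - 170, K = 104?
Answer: sqrt(5118) ≈ 71.540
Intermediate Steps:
l = -45 (l = -33 - 12 = -45)
u(f) = f*(6 + f)
q(N) = -170 + N**2 (q(N) = N**2 - 170 = -170 + N**2)
S(m) = 104
sqrt(S(l) + q(u(-12))) = sqrt(104 + (-170 + (-12*(6 - 12))**2)) = sqrt(104 + (-170 + (-12*(-6))**2)) = sqrt(104 + (-170 + 72**2)) = sqrt(104 + (-170 + 5184)) = sqrt(104 + 5014) = sqrt(5118)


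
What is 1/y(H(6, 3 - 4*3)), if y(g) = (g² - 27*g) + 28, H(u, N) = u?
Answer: -1/98 ≈ -0.010204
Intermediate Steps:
y(g) = 28 + g² - 27*g
1/y(H(6, 3 - 4*3)) = 1/(28 + 6² - 27*6) = 1/(28 + 36 - 162) = 1/(-98) = -1/98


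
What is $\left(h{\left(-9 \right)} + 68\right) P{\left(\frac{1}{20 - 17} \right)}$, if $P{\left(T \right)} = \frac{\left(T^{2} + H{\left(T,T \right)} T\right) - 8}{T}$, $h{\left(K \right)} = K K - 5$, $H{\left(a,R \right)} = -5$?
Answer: $-4128$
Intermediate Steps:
$h{\left(K \right)} = -5 + K^{2}$ ($h{\left(K \right)} = K^{2} - 5 = -5 + K^{2}$)
$P{\left(T \right)} = \frac{-8 + T^{2} - 5 T}{T}$ ($P{\left(T \right)} = \frac{\left(T^{2} - 5 T\right) - 8}{T} = \frac{-8 + T^{2} - 5 T}{T}$)
$\left(h{\left(-9 \right)} + 68\right) P{\left(\frac{1}{20 - 17} \right)} = \left(\left(-5 + \left(-9\right)^{2}\right) + 68\right) \left(-5 + \frac{1}{20 - 17} - \frac{8}{\frac{1}{20 - 17}}\right) = \left(\left(-5 + 81\right) + 68\right) \left(-5 + \frac{1}{3} - \frac{8}{\frac{1}{3}}\right) = \left(76 + 68\right) \left(-5 + \frac{1}{3} - 8 \frac{1}{\frac{1}{3}}\right) = 144 \left(-5 + \frac{1}{3} - 24\right) = 144 \left(- \frac{86}{3}\right) = -4128$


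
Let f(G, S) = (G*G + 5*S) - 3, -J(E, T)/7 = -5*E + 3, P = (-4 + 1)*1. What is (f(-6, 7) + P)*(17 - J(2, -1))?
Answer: -2080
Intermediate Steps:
P = -3 (P = -3*1 = -3)
J(E, T) = -21 + 35*E (J(E, T) = -7*(-5*E + 3) = -7*(3 - 5*E) = -21 + 35*E)
f(G, S) = -3 + G² + 5*S (f(G, S) = (G² + 5*S) - 3 = -3 + G² + 5*S)
(f(-6, 7) + P)*(17 - J(2, -1)) = ((-3 + (-6)² + 5*7) - 3)*(17 - (-21 + 35*2)) = ((-3 + 36 + 35) - 3)*(17 - (-21 + 70)) = (68 - 3)*(17 - 1*49) = 65*(17 - 49) = 65*(-32) = -2080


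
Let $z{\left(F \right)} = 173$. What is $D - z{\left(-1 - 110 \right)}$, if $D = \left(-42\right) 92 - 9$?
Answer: $-4046$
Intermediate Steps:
$D = -3873$ ($D = -3864 - 9 = -3873$)
$D - z{\left(-1 - 110 \right)} = -3873 - 173 = -4046$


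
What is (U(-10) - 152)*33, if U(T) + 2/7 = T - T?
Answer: -35178/7 ≈ -5025.4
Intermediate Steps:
U(T) = -2/7 (U(T) = -2/7 + (T - T) = -2/7 + 0 = -2/7)
(U(-10) - 152)*33 = (-2/7 - 152)*33 = -1066/7*33 = -35178/7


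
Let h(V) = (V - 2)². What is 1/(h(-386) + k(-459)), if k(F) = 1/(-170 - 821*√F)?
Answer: 46580378912966/7012396563047961025 - 2463*I*√51/7012396563047961025 ≈ 6.6426e-6 - 2.5083e-15*I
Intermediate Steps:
h(V) = (-2 + V)²
1/(h(-386) + k(-459)) = 1/((-2 - 386)² - 1/(170 + 821*√(-459))) = 1/((-388)² - 1/(170 + 821*(3*I*√51))) = 1/(150544 - 1/(170 + 2463*I*√51))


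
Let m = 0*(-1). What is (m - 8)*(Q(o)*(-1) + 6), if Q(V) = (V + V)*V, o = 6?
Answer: 528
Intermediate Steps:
Q(V) = 2*V² (Q(V) = (2*V)*V = 2*V²)
m = 0
(m - 8)*(Q(o)*(-1) + 6) = (0 - 8)*((2*6²)*(-1) + 6) = -8*((2*36)*(-1) + 6) = -8*(72*(-1) + 6) = -8*(-72 + 6) = -8*(-66) = 528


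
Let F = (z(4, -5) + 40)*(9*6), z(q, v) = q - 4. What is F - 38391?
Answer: -36231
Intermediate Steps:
z(q, v) = -4 + q
F = 2160 (F = ((-4 + 4) + 40)*(9*6) = (0 + 40)*54 = 40*54 = 2160)
F - 38391 = 2160 - 38391 = -36231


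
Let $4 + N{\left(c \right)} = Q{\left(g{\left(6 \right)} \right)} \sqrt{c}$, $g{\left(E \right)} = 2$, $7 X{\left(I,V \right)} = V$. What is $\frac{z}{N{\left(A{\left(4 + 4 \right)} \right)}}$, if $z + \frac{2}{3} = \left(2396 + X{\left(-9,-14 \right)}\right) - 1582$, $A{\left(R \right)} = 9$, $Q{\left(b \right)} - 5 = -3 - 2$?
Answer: $- \frac{1217}{6} \approx -202.83$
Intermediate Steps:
$X{\left(I,V \right)} = \frac{V}{7}$
$Q{\left(b \right)} = 0$ ($Q{\left(b \right)} = 5 - 5 = 0$)
$N{\left(c \right)} = -4$ ($N{\left(c \right)} = -4 + 0 \sqrt{c} = -4 + 0 = -4$)
$z = \frac{2434}{3}$ ($z = - \frac{2}{3} + \left(\left(2396 + \frac{1}{7} \left(-14\right)\right) - 1582\right) = - \frac{2}{3} + \left(\left(2396 - 2\right) - 1582\right) = - \frac{2}{3} + \left(2394 - 1582\right) = - \frac{2}{3} + 812 = \frac{2434}{3} \approx 811.33$)
$\frac{z}{N{\left(A{\left(4 + 4 \right)} \right)}} = \frac{2434}{3 \left(-4\right)} = \frac{2434}{3} \left(- \frac{1}{4}\right) = - \frac{1217}{6}$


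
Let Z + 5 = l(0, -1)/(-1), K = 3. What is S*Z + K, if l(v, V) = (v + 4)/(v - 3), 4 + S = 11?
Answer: -68/3 ≈ -22.667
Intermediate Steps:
S = 7 (S = -4 + 11 = 7)
l(v, V) = (4 + v)/(-3 + v)
Z = -11/3 (Z = -5 + ((4 + 0)/(-3 + 0))/(-1) = -5 + (4/(-3))*(-1) = -5 - ⅓*4*(-1) = -5 - 4/3*(-1) = -5 + 4/3 = -11/3 ≈ -3.6667)
S*Z + K = 7*(-11/3) + 3 = -77/3 + 3 = -68/3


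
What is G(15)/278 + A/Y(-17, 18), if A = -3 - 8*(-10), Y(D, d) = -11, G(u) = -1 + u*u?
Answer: -861/139 ≈ -6.1942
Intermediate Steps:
G(u) = -1 + u²
A = 77 (A = -3 + 80 = 77)
G(15)/278 + A/Y(-17, 18) = (-1 + 15²)/278 + 77/(-11) = (-1 + 225)*(1/278) + 77*(-1/11) = 224*(1/278) - 7 = 112/139 - 7 = -861/139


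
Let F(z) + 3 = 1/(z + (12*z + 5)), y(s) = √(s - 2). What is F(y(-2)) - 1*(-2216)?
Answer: 1551318/701 - 26*I/701 ≈ 2213.0 - 0.03709*I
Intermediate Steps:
y(s) = √(-2 + s)
F(z) = -3 + 1/(5 + 13*z) (F(z) = -3 + 1/(z + (12*z + 5)) = -3 + 1/(z + (5 + 12*z)) = -3 + 1/(5 + 13*z))
F(y(-2)) - 1*(-2216) = (-14 - 39*√(-2 - 2))/(5 + 13*√(-2 - 2)) - 1*(-2216) = (-14 - 78*I)/(5 + 13*√(-4)) + 2216 = (-14 - 78*I)/(5 + 13*(2*I)) + 2216 = (-14 - 78*I)/(5 + 26*I) + 2216 = ((5 - 26*I)/701)*(-14 - 78*I) + 2216 = (-14 - 78*I)*(5 - 26*I)/701 + 2216 = 2216 + (-14 - 78*I)*(5 - 26*I)/701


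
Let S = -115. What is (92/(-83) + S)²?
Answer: 92871769/6889 ≈ 13481.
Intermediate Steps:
(92/(-83) + S)² = (92/(-83) - 115)² = (92*(-1/83) - 115)² = (-92/83 - 115)² = (-9637/83)² = 92871769/6889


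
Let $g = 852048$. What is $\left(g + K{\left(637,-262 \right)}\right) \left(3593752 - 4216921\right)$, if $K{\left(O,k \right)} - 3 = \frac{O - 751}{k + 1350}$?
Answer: $- \frac{16991094538359}{32} \approx -5.3097 \cdot 10^{11}$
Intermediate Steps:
$K{\left(O,k \right)} = 3 + \frac{-751 + O}{1350 + k}$ ($K{\left(O,k \right)} = 3 + \frac{O - 751}{k + 1350} = 3 + \frac{-751 + O}{1350 + k}$)
$\left(g + K{\left(637,-262 \right)}\right) \left(3593752 - 4216921\right) = \left(852048 + \frac{3299 + 637 + 3 \left(-262\right)}{1350 - 262}\right) \left(3593752 - 4216921\right) = \left(852048 + \frac{3299 + 637 - 786}{1088}\right) \left(-623169\right) = \left(852048 + \frac{1}{1088} \cdot 3150\right) \left(-623169\right) = \left(852048 + \frac{1575}{544}\right) \left(-623169\right) = \frac{463515687}{544} \left(-623169\right) = - \frac{16991094538359}{32}$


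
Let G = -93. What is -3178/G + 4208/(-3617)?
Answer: 11103482/336381 ≈ 33.009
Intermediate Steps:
-3178/G + 4208/(-3617) = -3178/(-93) + 4208/(-3617) = -3178*(-1/93) + 4208*(-1/3617) = 3178/93 - 4208/3617 = 11103482/336381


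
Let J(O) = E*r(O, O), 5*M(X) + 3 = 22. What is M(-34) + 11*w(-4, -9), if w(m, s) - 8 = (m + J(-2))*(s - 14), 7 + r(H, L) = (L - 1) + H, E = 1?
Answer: 20699/5 ≈ 4139.8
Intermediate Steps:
M(X) = 19/5 (M(X) = -⅗ + (⅕)*22 = -⅗ + 22/5 = 19/5)
r(H, L) = -8 + H + L (r(H, L) = -7 + ((L - 1) + H) = -7 + ((-1 + L) + H) = -7 + (-1 + H + L) = -8 + H + L)
J(O) = -8 + 2*O (J(O) = 1*(-8 + O + O) = 1*(-8 + 2*O) = -8 + 2*O)
w(m, s) = 8 + (-14 + s)*(-12 + m) (w(m, s) = 8 + (m + (-8 + 2*(-2)))*(s - 14) = 8 + (m + (-8 - 4))*(-14 + s) = 8 + (m - 12)*(-14 + s) = 8 + (-12 + m)*(-14 + s) = 8 + (-14 + s)*(-12 + m))
M(-34) + 11*w(-4, -9) = 19/5 + 11*(176 - 14*(-4) - 12*(-9) - 4*(-9)) = 19/5 + 11*(176 + 56 + 108 + 36) = 19/5 + 11*376 = 19/5 + 4136 = 20699/5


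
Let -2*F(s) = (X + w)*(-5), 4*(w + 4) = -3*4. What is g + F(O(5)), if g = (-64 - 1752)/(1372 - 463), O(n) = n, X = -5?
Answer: -29086/909 ≈ -31.998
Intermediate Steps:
w = -7 (w = -4 + (-3*4)/4 = -4 + (1/4)*(-12) = -4 - 3 = -7)
F(s) = -30 (F(s) = -(-5 - 7)*(-5)/2 = -(-6)*(-5) = -1/2*60 = -30)
g = -1816/909 ≈ -1.9978
g + F(O(5)) = -1816/909 - 30 = -29086/909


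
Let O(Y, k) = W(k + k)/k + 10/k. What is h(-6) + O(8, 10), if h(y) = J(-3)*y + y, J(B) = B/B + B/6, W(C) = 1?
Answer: -79/10 ≈ -7.9000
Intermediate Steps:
J(B) = 1 + B/6 (J(B) = 1 + B*(⅙) = 1 + B/6)
O(Y, k) = 11/k (O(Y, k) = 1/k + 10/k = 11/k)
h(y) = 3*y/2 (h(y) = (1 + (⅙)*(-3))*y + y = (1 - ½)*y + y = y/2 + y = 3*y/2)
h(-6) + O(8, 10) = (3/2)*(-6) + 11/10 = -9 + 11*(⅒) = -9 + 11/10 = -79/10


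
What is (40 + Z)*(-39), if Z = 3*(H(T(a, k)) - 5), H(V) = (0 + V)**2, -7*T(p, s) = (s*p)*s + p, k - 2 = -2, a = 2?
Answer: -48243/49 ≈ -984.55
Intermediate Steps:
k = 0 (k = 2 - 2 = 0)
T(p, s) = -p/7 - p*s**2/7 (T(p, s) = -((s*p)*s + p)/7 = -((p*s)*s + p)/7 = -(p*s**2 + p)/7 = -(p + p*s**2)/7 = -p/7 - p*s**2/7)
H(V) = V**2
Z = -723/49 (Z = 3*((-1/7*2*(1 + 0**2))**2 - 5) = 3*((-1/7*2*(1 + 0))**2 - 5) = 3*((-1/7*2*1)**2 - 5) = 3*((-2/7)**2 - 5) = 3*(4/49 - 5) = 3*(-241/49) = -723/49 ≈ -14.755)
(40 + Z)*(-39) = (40 - 723/49)*(-39) = (1237/49)*(-39) = -48243/49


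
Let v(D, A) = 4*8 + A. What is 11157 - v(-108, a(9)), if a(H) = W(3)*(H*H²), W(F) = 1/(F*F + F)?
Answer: 44257/4 ≈ 11064.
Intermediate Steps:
W(F) = 1/(F + F²) (W(F) = 1/(F² + F) = 1/(F + F²))
a(H) = H³/12 (a(H) = (1/(3*(1 + 3)))*(H*H²) = ((⅓)/4)*H³ = ((⅓)*(¼))*H³ = H³/12)
v(D, A) = 32 + A
11157 - v(-108, a(9)) = 11157 - (32 + (1/12)*9³) = 11157 - (32 + (1/12)*729) = 11157 - (32 + 243/4) = 11157 - 1*371/4 = 11157 - 371/4 = 44257/4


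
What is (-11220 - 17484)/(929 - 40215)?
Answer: 1104/1511 ≈ 0.73064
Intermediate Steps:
(-11220 - 17484)/(929 - 40215) = -28704/(-39286) = -28704*(-1/39286) = 1104/1511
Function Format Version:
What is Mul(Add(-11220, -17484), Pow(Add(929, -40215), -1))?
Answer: Rational(1104, 1511) ≈ 0.73064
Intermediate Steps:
Mul(Add(-11220, -17484), Pow(Add(929, -40215), -1)) = Mul(-28704, Pow(-39286, -1)) = Mul(-28704, Rational(-1, 39286)) = Rational(1104, 1511)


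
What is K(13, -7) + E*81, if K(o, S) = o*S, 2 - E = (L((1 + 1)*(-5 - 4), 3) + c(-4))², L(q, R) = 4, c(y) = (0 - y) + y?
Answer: -1225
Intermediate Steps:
c(y) = 0 (c(y) = -y + y = 0)
E = -14 (E = 2 - (4 + 0)² = 2 - 1*4² = 2 - 1*16 = 2 - 16 = -14)
K(o, S) = S*o
K(13, -7) + E*81 = -7*13 - 14*81 = -91 - 1134 = -1225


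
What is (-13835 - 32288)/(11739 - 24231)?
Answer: 46123/12492 ≈ 3.6922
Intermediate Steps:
(-13835 - 32288)/(11739 - 24231) = -46123/(-12492) = -46123*(-1/12492) = 46123/12492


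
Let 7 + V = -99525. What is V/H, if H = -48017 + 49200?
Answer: -99532/1183 ≈ -84.135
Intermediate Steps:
V = -99532 (V = -7 - 99525 = -99532)
H = 1183
V/H = -99532/1183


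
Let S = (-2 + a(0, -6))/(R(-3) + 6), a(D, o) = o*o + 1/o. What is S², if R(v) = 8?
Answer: 841/144 ≈ 5.8403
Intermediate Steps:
a(D, o) = 1/o + o² (a(D, o) = o² + 1/o = 1/o + o²)
S = 29/12 (S = (-2 + (1 + (-6)³)/(-6))/(8 + 6) = (-2 - (1 - 216)/6)/14 = (-2 - ⅙*(-215))*(1/14) = (-2 + 215/6)*(1/14) = (203/6)*(1/14) = 29/12 ≈ 2.4167)
S² = (29/12)² = 841/144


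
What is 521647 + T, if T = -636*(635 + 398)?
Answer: -135341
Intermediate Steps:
T = -656988 (T = -636*1033 = -656988)
521647 + T = 521647 - 656988 = -135341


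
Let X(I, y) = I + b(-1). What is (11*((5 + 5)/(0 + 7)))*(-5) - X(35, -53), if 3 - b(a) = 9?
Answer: -753/7 ≈ -107.57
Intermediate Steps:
b(a) = -6 (b(a) = 3 - 1*9 = 3 - 9 = -6)
X(I, y) = -6 + I (X(I, y) = I - 6 = -6 + I)
(11*((5 + 5)/(0 + 7)))*(-5) - X(35, -53) = (11*((5 + 5)/(0 + 7)))*(-5) - (-6 + 35) = (11*(10/7))*(-5) - 1*29 = (11*(10*(⅐)))*(-5) - 29 = (11*(10/7))*(-5) - 29 = (110/7)*(-5) - 29 = -550/7 - 29 = -753/7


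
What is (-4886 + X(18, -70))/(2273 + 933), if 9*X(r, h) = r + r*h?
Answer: -2512/1603 ≈ -1.5671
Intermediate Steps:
X(r, h) = r/9 + h*r/9 (X(r, h) = (r + r*h)/9 = (r + h*r)/9 = r/9 + h*r/9)
(-4886 + X(18, -70))/(2273 + 933) = (-4886 + (1/9)*18*(1 - 70))/(2273 + 933) = (-4886 + (1/9)*18*(-69))/3206 = (-4886 - 138)*(1/3206) = -5024*1/3206 = -2512/1603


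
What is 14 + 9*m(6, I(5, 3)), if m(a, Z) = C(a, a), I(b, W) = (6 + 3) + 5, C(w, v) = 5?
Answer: 59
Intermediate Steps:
I(b, W) = 14 (I(b, W) = 9 + 5 = 14)
m(a, Z) = 5
14 + 9*m(6, I(5, 3)) = 14 + 9*5 = 14 + 45 = 59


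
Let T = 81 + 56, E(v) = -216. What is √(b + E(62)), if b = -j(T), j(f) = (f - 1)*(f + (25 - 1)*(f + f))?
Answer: 4*I*√57074 ≈ 955.61*I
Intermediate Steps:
T = 137
j(f) = 49*f*(-1 + f) (j(f) = (-1 + f)*(f + 24*(2*f)) = (-1 + f)*(f + 48*f) = (-1 + f)*(49*f) = 49*f*(-1 + f))
b = -912968 (b = -49*137*(-1 + 137) = -49*137*136 = -1*912968 = -912968)
√(b + E(62)) = √(-912968 - 216) = √(-913184) = 4*I*√57074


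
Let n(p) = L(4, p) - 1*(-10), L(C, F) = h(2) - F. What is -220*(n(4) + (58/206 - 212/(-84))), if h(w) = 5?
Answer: -6569420/2163 ≈ -3037.2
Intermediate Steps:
L(C, F) = 5 - F
n(p) = 15 - p (n(p) = (5 - p) - 1*(-10) = (5 - p) + 10 = 15 - p)
-220*(n(4) + (58/206 - 212/(-84))) = -220*((15 - 1*4) + (58/206 - 212/(-84))) = -220*((15 - 4) + (58*(1/206) - 212*(-1/84))) = -220*(11 + (29/103 + 53/21)) = -220*(11 + 6068/2163) = -220*29861/2163 = -6569420/2163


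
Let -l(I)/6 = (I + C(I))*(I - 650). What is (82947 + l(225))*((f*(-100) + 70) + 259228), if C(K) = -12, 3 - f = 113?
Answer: 169232766906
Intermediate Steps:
f = -110 (f = 3 - 1*113 = 3 - 113 = -110)
l(I) = -6*(-650 + I)*(-12 + I) (l(I) = -6*(I - 12)*(I - 650) = -6*(-12 + I)*(-650 + I) = -6*(-650 + I)*(-12 + I))
(82947 + l(225))*((f*(-100) + 70) + 259228) = (82947 + (-46800 - 6*225² + 3972*225))*((-110*(-100) + 70) + 259228) = (82947 + (-46800 - 6*50625 + 893700))*((11000 + 70) + 259228) = (82947 + (-46800 - 303750 + 893700))*(11070 + 259228) = (82947 + 543150)*270298 = 626097*270298 = 169232766906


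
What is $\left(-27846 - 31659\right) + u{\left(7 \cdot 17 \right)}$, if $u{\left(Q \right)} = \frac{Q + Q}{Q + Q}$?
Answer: $-59504$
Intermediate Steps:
$u{\left(Q \right)} = 1$ ($u{\left(Q \right)} = \frac{2 Q}{2 Q} = 2 Q \frac{1}{2 Q} = 1$)
$\left(-27846 - 31659\right) + u{\left(7 \cdot 17 \right)} = \left(-27846 - 31659\right) + 1 = -59505 + 1 = -59504$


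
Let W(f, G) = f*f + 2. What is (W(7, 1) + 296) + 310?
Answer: 657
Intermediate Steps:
W(f, G) = 2 + f² (W(f, G) = f² + 2 = 2 + f²)
(W(7, 1) + 296) + 310 = ((2 + 7²) + 296) + 310 = ((2 + 49) + 296) + 310 = (51 + 296) + 310 = 347 + 310 = 657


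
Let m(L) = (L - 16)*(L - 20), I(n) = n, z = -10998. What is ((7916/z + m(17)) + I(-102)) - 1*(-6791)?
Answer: 36762356/5499 ≈ 6685.3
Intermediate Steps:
m(L) = (-20 + L)*(-16 + L) (m(L) = (-16 + L)*(-20 + L) = (-20 + L)*(-16 + L))
((7916/z + m(17)) + I(-102)) - 1*(-6791) = ((7916/(-10998) + (320 + 17² - 36*17)) - 102) - 1*(-6791) = ((7916*(-1/10998) + (320 + 289 - 612)) - 102) + 6791 = ((-3958/5499 - 3) - 102) + 6791 = (-20455/5499 - 102) + 6791 = -581353/5499 + 6791 = 36762356/5499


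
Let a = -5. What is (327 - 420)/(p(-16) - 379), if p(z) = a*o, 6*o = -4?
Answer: 279/1127 ≈ 0.24756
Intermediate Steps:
o = -2/3 (o = (1/6)*(-4) = -2/3 ≈ -0.66667)
p(z) = 10/3 (p(z) = -5*(-2/3) = 10/3)
(327 - 420)/(p(-16) - 379) = (327 - 420)/(10/3 - 379) = -93/(-1127/3) = -93*(-3/1127) = 279/1127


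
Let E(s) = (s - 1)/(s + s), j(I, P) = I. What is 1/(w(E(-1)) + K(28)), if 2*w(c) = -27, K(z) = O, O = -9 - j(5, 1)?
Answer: -2/55 ≈ -0.036364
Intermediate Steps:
O = -14 (O = -9 - 1*5 = -9 - 5 = -14)
K(z) = -14
E(s) = (-1 + s)/(2*s) (E(s) = (-1 + s)/((2*s)) = (-1 + s)*(1/(2*s)) = (-1 + s)/(2*s))
w(c) = -27/2 (w(c) = (1/2)*(-27) = -27/2)
1/(w(E(-1)) + K(28)) = 1/(-27/2 - 14) = 1/(-55/2) = -2/55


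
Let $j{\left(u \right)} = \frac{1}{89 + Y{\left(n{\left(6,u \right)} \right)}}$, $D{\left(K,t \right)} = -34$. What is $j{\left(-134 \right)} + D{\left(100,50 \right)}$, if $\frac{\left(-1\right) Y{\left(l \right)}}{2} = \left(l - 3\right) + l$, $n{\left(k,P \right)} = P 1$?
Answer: $- \frac{21453}{631} \approx -33.998$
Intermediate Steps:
$n{\left(k,P \right)} = P$
$Y{\left(l \right)} = 6 - 4 l$ ($Y{\left(l \right)} = - 2 \left(\left(l - 3\right) + l\right) = - 2 \left(\left(-3 + l\right) + l\right) = - 2 \left(-3 + 2 l\right) = 6 - 4 l$)
$j{\left(u \right)} = \frac{1}{95 - 4 u}$ ($j{\left(u \right)} = \frac{1}{89 - \left(-6 + 4 u\right)} = \frac{1}{95 - 4 u}$)
$j{\left(-134 \right)} + D{\left(100,50 \right)} = - \frac{1}{-95 + 4 \left(-134\right)} - 34 = - \frac{1}{-95 - 536} - 34 = - \frac{1}{-631} - 34 = \left(-1\right) \left(- \frac{1}{631}\right) - 34 = \frac{1}{631} - 34 = - \frac{21453}{631}$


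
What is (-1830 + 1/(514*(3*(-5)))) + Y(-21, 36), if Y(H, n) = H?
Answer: -14271211/7710 ≈ -1851.0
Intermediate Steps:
(-1830 + 1/(514*(3*(-5)))) + Y(-21, 36) = (-1830 + 1/(514*(3*(-5)))) - 21 = (-1830 + 1/(514*(-15))) - 21 = (-1830 + 1/(-7710)) - 21 = (-1830 - 1/7710) - 21 = -14109301/7710 - 21 = -14271211/7710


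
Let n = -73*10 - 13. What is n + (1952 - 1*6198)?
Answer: -4989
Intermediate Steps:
n = -743 (n = -730 - 13 = -743)
n + (1952 - 1*6198) = -743 + (1952 - 1*6198) = -743 + (1952 - 6198) = -743 - 4246 = -4989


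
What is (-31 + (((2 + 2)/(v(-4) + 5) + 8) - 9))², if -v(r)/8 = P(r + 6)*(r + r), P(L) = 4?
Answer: 69689104/68121 ≈ 1023.0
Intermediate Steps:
v(r) = -64*r (v(r) = -32*(r + r) = -32*2*r = -64*r)
(-31 + (((2 + 2)/(v(-4) + 5) + 8) - 9))² = (-31 + (((2 + 2)/(-64*(-4) + 5) + 8) - 9))² = (-31 + ((4/(256 + 5) + 8) - 9))² = (-31 + ((4/261 + 8) - 9))² = (-31 + (2092/261 - 9))² = (-31 - 257/261)² = (-8348/261)² = 69689104/68121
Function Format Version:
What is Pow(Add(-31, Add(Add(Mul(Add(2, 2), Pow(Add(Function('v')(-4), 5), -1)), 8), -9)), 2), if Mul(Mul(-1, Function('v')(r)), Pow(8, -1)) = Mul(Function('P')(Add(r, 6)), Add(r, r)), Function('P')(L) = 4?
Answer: Rational(69689104, 68121) ≈ 1023.0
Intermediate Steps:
Function('v')(r) = Mul(-64, r) (Function('v')(r) = Mul(-8, Mul(4, Add(r, r))) = Mul(-8, Mul(4, Mul(2, r))) = Mul(-8, Mul(8, r)) = Mul(-64, r))
Pow(Add(-31, Add(Add(Mul(Add(2, 2), Pow(Add(Function('v')(-4), 5), -1)), 8), -9)), 2) = Pow(Add(-31, Add(Add(Mul(Add(2, 2), Pow(Add(Mul(-64, -4), 5), -1)), 8), -9)), 2) = Pow(Add(-31, Add(Add(Mul(4, Pow(Add(256, 5), -1)), 8), -9)), 2) = Pow(Add(-31, Add(Add(Mul(4, Pow(261, -1)), 8), -9)), 2) = Pow(Add(-31, Add(Add(Mul(4, Rational(1, 261)), 8), -9)), 2) = Pow(Add(-31, Add(Add(Rational(4, 261), 8), -9)), 2) = Pow(Add(-31, Add(Rational(2092, 261), -9)), 2) = Pow(Add(-31, Rational(-257, 261)), 2) = Pow(Rational(-8348, 261), 2) = Rational(69689104, 68121)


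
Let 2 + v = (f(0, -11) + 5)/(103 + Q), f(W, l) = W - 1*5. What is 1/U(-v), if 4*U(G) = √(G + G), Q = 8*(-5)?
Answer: 2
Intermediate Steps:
f(W, l) = -5 + W (f(W, l) = W - 5 = -5 + W)
Q = -40
v = -2 (v = -2 + ((-5 + 0) + 5)/(103 - 40) = -2 + (-5 + 5)/63 = -2 + 0*(1/63) = -2 + 0 = -2)
U(G) = √2*√G/4 (U(G) = √(G + G)/4 = √(2*G)/4 = (√2*√G)/4 = √2*√G/4)
1/U(-v) = 1/(√2*√(-1*(-2))/4) = 1/(√2*√2/4) = 1/(½) = 2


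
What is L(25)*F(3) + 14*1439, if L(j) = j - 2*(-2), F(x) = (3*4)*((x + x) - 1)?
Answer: 21886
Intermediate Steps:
F(x) = -12 + 24*x (F(x) = 12*(2*x - 1) = 12*(-1 + 2*x) = -12 + 24*x)
L(j) = 4 + j (L(j) = j + 4 = 4 + j)
L(25)*F(3) + 14*1439 = (4 + 25)*(-12 + 24*3) + 14*1439 = 29*(-12 + 72) + 20146 = 29*60 + 20146 = 1740 + 20146 = 21886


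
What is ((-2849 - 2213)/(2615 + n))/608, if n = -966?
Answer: -2531/501296 ≈ -0.0050489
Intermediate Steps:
((-2849 - 2213)/(2615 + n))/608 = ((-2849 - 2213)/(2615 - 966))/608 = -5062/1649*(1/608) = -5062*1/1649*(1/608) = -5062/1649*1/608 = -2531/501296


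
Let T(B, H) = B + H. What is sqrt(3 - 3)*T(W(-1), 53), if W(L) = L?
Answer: 0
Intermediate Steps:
sqrt(3 - 3)*T(W(-1), 53) = sqrt(3 - 3)*(-1 + 53) = sqrt(0)*52 = 0*52 = 0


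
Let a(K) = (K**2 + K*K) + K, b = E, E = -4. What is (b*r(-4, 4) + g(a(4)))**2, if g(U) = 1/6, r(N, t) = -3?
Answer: 5329/36 ≈ 148.03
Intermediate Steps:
b = -4
a(K) = K + 2*K**2 (a(K) = (K**2 + K**2) + K = 2*K**2 + K = K + 2*K**2)
g(U) = 1/6
(b*r(-4, 4) + g(a(4)))**2 = (-4*(-3) + 1/6)**2 = (12 + 1/6)**2 = (73/6)**2 = 5329/36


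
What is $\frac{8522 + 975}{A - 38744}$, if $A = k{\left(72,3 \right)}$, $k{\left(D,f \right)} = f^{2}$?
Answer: $- \frac{9497}{38735} \approx -0.24518$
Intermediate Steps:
$A = 9$ ($A = 3^{2} = 9$)
$\frac{8522 + 975}{A - 38744} = \frac{8522 + 975}{9 - 38744} = \frac{9497}{-38735} = 9497 \left(- \frac{1}{38735}\right) = - \frac{9497}{38735}$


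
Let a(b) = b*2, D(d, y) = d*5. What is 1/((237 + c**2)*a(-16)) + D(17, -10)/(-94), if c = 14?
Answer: -588927/651232 ≈ -0.90433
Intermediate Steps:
D(d, y) = 5*d
a(b) = 2*b
1/((237 + c**2)*a(-16)) + D(17, -10)/(-94) = 1/((237 + 14**2)*((2*(-16)))) + (5*17)/(-94) = 1/((237 + 196)*(-32)) + 85*(-1/94) = -1/32/433 - 85/94 = (1/433)*(-1/32) - 85/94 = -1/13856 - 85/94 = -588927/651232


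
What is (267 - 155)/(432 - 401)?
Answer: 112/31 ≈ 3.6129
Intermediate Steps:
(267 - 155)/(432 - 401) = 112/31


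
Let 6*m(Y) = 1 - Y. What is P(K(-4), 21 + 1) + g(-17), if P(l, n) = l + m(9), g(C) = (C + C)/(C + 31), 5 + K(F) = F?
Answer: -268/21 ≈ -12.762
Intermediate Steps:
K(F) = -5 + F
m(Y) = ⅙ - Y/6 (m(Y) = (1 - Y)/6 = ⅙ - Y/6)
g(C) = 2*C/(31 + C) (g(C) = (2*C)/(31 + C) = 2*C/(31 + C))
P(l, n) = -4/3 + l (P(l, n) = l + (⅙ - ⅙*9) = l + (⅙ - 3/2) = l - 4/3 = -4/3 + l)
P(K(-4), 21 + 1) + g(-17) = (-4/3 + (-5 - 4)) + 2*(-17)/(31 - 17) = (-4/3 - 9) + 2*(-17)/14 = -31/3 + 2*(-17)*(1/14) = -31/3 - 17/7 = -268/21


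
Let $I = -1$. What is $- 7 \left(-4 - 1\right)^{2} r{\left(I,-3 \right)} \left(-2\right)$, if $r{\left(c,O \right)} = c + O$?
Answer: $-1400$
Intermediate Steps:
$r{\left(c,O \right)} = O + c$
$- 7 \left(-4 - 1\right)^{2} r{\left(I,-3 \right)} \left(-2\right) = - 7 \left(-4 - 1\right)^{2} \left(-3 - 1\right) \left(-2\right) = - 7 \left(-5\right)^{2} \left(\left(-4\right) \left(-2\right)\right) = \left(-7\right) 25 \cdot 8 = \left(-175\right) 8 = -1400$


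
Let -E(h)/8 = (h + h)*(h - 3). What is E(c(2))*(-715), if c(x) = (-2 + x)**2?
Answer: 0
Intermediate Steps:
E(h) = -16*h*(-3 + h) (E(h) = -8*(h + h)*(h - 3) = -8*2*h*(-3 + h) = -16*h*(-3 + h))
E(c(2))*(-715) = (16*(-2 + 2)**2*(3 - (-2 + 2)**2))*(-715) = (16*0**2*(3 - 1*0**2))*(-715) = (16*0*(3 - 1*0))*(-715) = (16*0*(3 + 0))*(-715) = (16*0*3)*(-715) = 0*(-715) = 0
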